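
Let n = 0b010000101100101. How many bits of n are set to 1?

6

n = 10000101100101
Count the 1s: 1 + 1 + 1 + 1 + 1 + 1 = 6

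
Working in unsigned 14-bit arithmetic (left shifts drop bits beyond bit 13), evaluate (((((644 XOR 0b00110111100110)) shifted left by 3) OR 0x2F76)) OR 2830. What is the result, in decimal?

16254

644 = 00001010000100
0b00110111100110 = 00110111100110
→ XOR → 00111101100010 = 3938
→ shifted left by 3 (mod 2^14) → 11101100010000 = 15120
0x2F76 = 10111101110110
→ OR → 11111101110110 = 16246
2830 = 00101100001110
→ OR → 11111101111110 = 16254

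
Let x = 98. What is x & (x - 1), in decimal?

x = 1100010 = 98
x - 1 = 1100001
AND   = 1100000 = 96
(x & (x - 1) clears the lowest set bit of x.)

96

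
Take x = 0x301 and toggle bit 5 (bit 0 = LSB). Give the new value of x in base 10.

x = 01100000001
bit 5 is currently 0; toggle it via x ^ (1 << 5) = x ^ 32
→ 01100100001 = 801

801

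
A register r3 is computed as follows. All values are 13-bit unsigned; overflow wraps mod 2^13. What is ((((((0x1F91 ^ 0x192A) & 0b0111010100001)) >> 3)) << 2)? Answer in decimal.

0x1F91 = 1111110010001
0x192A = 1100100101010
→ ^ → 0011010111011 = 1723
0b0111010100001 = 0111010100001
→ & → 0011010100001 = 1697
→ >> 3 → 0000011010100 = 212
→ << 2 (mod 2^13) → 0001101010000 = 848

848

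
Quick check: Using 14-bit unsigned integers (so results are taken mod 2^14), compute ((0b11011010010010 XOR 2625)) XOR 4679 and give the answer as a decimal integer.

0b11011010010010 = 11011010010010
2625 = 00101001000001
→ XOR → 11110011010011 = 15571
4679 = 01001001000111
→ XOR → 10111010010100 = 11924

11924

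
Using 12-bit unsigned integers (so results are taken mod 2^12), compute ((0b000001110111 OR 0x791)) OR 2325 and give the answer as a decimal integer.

0b000001110111 = 000001110111
0x791 = 011110010001
→ OR → 011111110111 = 2039
2325 = 100100010101
→ OR → 111111110111 = 4087

4087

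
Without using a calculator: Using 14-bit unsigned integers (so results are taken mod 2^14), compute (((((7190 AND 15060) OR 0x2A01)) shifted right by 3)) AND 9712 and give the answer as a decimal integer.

7190 = 01110000010110
15060 = 11101011010100
→ AND → 01100000010100 = 6164
0x2A01 = 10101000000001
→ OR → 11101000010101 = 14869
→ shifted right by 3 → 00011101000010 = 1858
9712 = 10010111110000
→ AND → 00010101000000 = 1344

1344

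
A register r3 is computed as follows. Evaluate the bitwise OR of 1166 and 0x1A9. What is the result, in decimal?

1455

1166 = 10010001110
0x1A9 = 00110101001
 OR → 10110101111 = 1455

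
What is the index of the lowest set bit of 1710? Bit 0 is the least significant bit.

1710 = 11010101110
Trailing zeros: 1, so the lowest set bit is bit 1 (value 2).

1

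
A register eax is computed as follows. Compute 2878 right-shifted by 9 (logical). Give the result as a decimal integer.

2878 = 101100111110
shift right by 9 → 000000000101 = 5
(equivalently, floor(2878 / 512))

5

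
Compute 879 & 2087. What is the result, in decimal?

39

879 = 001101101111
2087 = 100000100111
AND → 000000100111 = 39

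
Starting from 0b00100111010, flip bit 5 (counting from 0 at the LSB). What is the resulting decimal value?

x = 00100111010
bit 5 is currently 1; toggle it via x ^ (1 << 5) = x ^ 32
→ 00100011010 = 282

282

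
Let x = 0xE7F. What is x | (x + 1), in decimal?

3839

x = 111001111111 = 3711
x + 1 = 111010000000
OR    = 111011111111 = 3839
(x | (x + 1) sets the lowest cleared bit.)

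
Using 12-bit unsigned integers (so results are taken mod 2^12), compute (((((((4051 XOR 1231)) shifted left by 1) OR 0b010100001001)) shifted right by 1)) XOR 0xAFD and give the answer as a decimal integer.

2401

4051 = 111111010011
1231 = 010011001111
→ XOR → 101100011100 = 2844
→ shifted left by 1 (mod 2^12) → 011000111000 = 1592
0b010100001001 = 010100001001
→ OR → 011100111001 = 1849
→ shifted right by 1 → 001110011100 = 924
0xAFD = 101011111101
→ XOR → 100101100001 = 2401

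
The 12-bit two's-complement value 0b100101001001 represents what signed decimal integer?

pattern = 100101001001 (MSB is 1 ⇒ negative)
Invert: 011010110110, add 1 → 011010110111 = 1719, so the value is -1719.
(Equivalently: 2377 - 2^12 = 2377 - 4096 = -1719.)

-1719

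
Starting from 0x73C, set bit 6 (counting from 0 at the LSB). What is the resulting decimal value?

x = 11100111100
bit 6 is currently 0; set it via x | (1 << 6) = x | 64
→ 11101111100 = 1916

1916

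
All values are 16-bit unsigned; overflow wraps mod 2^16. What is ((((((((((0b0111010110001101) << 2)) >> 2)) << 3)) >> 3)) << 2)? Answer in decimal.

0b0111010110001101 = 0111010110001101
→ << 2 (mod 2^16) → 1101011000110100 = 54836
→ >> 2 → 0011010110001101 = 13709
→ << 3 (mod 2^16) → 1010110001101000 = 44136
→ >> 3 → 0001010110001101 = 5517
→ << 2 (mod 2^16) → 0101011000110100 = 22068

22068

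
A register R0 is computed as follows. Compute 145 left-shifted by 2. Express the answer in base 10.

145 = 0010010001
shift left by 2 → 1001000100 = 580
(equivalently, 145 × 2^2 = 145 × 4)

580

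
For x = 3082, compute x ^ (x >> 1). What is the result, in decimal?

x = 110000001010 = 3082
x>>1 = 011000000101
XOR  = 101000001111 = 2575
(x ^ (x >> 1) gives the standard binary-reflected Gray code of x.)

2575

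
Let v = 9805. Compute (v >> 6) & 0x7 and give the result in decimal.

1

v = 010011001001101
Shift right by 6: 010011001
Mask low 3 bits: 001 = 1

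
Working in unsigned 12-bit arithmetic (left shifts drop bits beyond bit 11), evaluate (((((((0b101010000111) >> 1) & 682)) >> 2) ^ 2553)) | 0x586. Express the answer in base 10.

3583

0b101010000111 = 101010000111
→ >> 1 → 010101000011 = 1347
682 = 001010101010
→ & → 000000000010 = 2
→ >> 2 → 000000000000 = 0
2553 = 100111111001
→ ^ → 100111111001 = 2553
0x586 = 010110000110
→ | → 110111111111 = 3583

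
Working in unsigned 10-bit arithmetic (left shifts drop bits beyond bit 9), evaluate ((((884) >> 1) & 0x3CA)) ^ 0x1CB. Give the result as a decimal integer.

65

884 = 1101110100
→ >> 1 → 0110111010 = 442
0x3CA = 1111001010
→ & → 0110001010 = 394
0x1CB = 0111001011
→ ^ → 0001000001 = 65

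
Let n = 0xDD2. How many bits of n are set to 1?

7

0xDD2 = 110111010010
Count the 1s: 1 + 1 + 1 + 1 + 1 + 1 + 1 = 7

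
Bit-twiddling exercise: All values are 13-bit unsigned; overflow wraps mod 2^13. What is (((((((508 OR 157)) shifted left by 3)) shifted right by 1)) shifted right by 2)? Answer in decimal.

509

508 = 0000111111100
157 = 0000010011101
→ OR → 0000111111101 = 509
→ shifted left by 3 (mod 2^13) → 0111111101000 = 4072
→ shifted right by 1 → 0011111110100 = 2036
→ shifted right by 2 → 0000111111101 = 509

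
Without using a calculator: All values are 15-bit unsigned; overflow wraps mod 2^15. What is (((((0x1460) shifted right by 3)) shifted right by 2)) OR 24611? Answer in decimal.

0x1460 = 001010001100000
→ shifted right by 3 → 000001010001100 = 652
→ shifted right by 2 → 000000010100011 = 163
24611 = 110000000100011
→ OR → 110000010100011 = 24739

24739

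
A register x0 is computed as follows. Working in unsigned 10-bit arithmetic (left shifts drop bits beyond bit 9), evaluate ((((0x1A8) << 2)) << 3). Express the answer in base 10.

256

0x1A8 = 0110101000
→ << 2 (mod 2^10) → 1010100000 = 672
→ << 3 (mod 2^10) → 0100000000 = 256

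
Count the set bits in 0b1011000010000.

n = 1011000010000
Count the 1s: 1 + 1 + 1 + 1 = 4

4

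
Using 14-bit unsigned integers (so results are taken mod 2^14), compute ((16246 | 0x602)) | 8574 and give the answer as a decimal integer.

16246 = 11111101110110
0x602 = 00011000000010
→ | → 11111101110110 = 16246
8574 = 10000101111110
→ | → 11111101111110 = 16254

16254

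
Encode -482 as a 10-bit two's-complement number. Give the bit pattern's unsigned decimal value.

482 in 10 bits: 0111100010
Invert: 1000011101
Add 1:  1000011110 = 542
(Check: 2^10 - 482 = 1024 - 482 = 542.)

542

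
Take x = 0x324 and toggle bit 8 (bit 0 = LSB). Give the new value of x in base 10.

548

x = 1100100100
bit 8 is currently 1; toggle it via x ^ (1 << 8) = x ^ 256
→ 1000100100 = 548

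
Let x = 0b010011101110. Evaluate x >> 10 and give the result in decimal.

x = 10011101110
shift right by 10 → 00000000001 = 1
(equivalently, floor(1262 / 1024))

1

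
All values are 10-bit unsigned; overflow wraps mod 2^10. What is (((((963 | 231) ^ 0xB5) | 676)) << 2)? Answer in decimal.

984

963 = 1111000011
231 = 0011100111
→ | → 1111100111 = 999
0xB5 = 0010110101
→ ^ → 1101010010 = 850
676 = 1010100100
→ | → 1111110110 = 1014
→ << 2 (mod 2^10) → 1111011000 = 984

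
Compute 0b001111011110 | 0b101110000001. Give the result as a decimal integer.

a = 001111011110
b = 101110000001
 OR → 101111011111 = 3039

3039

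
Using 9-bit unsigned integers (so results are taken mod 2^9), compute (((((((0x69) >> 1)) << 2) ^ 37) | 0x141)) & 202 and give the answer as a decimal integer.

192

0x69 = 001101001
→ >> 1 → 000110100 = 52
→ << 2 (mod 2^9) → 011010000 = 208
37 = 000100101
→ ^ → 011110101 = 245
0x141 = 101000001
→ | → 111110101 = 501
202 = 011001010
→ & → 011000000 = 192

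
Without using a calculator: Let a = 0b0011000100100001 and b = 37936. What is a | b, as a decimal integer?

a = 0011000100100001
37936 = 1001010000110000
 OR → 1011010100110001 = 46385

46385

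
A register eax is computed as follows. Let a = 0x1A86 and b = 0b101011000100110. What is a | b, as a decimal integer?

0x1A86 = 001101010000110
b = 101011000100110
 OR → 101111010100110 = 24230

24230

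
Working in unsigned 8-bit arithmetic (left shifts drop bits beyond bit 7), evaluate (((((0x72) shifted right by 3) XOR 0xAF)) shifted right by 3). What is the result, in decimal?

20

0x72 = 01110010
→ shifted right by 3 → 00001110 = 14
0xAF = 10101111
→ XOR → 10100001 = 161
→ shifted right by 3 → 00010100 = 20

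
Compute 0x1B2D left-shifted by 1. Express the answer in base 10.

0x1B2D = 01101100101101
shift left by 1 → 11011001011010 = 13914
(equivalently, 6957 × 2^1 = 6957 × 2)

13914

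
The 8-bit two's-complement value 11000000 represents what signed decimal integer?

pattern = 11000000 (MSB is 1 ⇒ negative)
Invert: 00111111, add 1 → 01000000 = 64, so the value is -64.
(Equivalently: 192 - 2^8 = 192 - 256 = -64.)

-64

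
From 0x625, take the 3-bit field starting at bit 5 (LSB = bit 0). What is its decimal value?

v = 11000100101
Shift right by 5: 110001
Mask low 3 bits: 001 = 1

1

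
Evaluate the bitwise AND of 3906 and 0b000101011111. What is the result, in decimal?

3906 = 111101000010
b = 000101011111
AND → 000101000010 = 322

322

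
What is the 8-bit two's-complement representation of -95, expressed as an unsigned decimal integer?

161

95 in 8 bits: 01011111
Invert: 10100000
Add 1:  10100001 = 161
(Check: 2^8 - 95 = 256 - 95 = 161.)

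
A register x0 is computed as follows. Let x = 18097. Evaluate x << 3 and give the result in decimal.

144776

18097 = 000100011010110001
shift left by 3 → 100011010110001000 = 144776
(equivalently, 18097 × 2^3 = 18097 × 8)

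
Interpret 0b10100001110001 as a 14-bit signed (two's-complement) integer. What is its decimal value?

-6031

pattern = 10100001110001 (MSB is 1 ⇒ negative)
Invert: 01011110001110, add 1 → 01011110001111 = 6031, so the value is -6031.
(Equivalently: 10353 - 2^14 = 10353 - 16384 = -6031.)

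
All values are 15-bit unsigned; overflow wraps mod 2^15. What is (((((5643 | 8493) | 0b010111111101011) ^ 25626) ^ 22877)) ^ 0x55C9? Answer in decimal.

22369

5643 = 001011000001011
8493 = 010000100101101
→ | → 011011100101111 = 14127
0b010111111101011 = 010111111101011
→ | → 011111111101111 = 16367
25626 = 110010000011010
→ ^ → 101101111110101 = 23541
22877 = 101100101011101
→ ^ → 000001010101000 = 680
0x55C9 = 101010111001001
→ ^ → 101011101100001 = 22369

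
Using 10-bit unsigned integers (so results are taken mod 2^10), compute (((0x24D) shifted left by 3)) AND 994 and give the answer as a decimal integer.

0x24D = 1001001101
→ shifted left by 3 (mod 2^10) → 1001101000 = 616
994 = 1111100010
→ AND → 1001100000 = 608

608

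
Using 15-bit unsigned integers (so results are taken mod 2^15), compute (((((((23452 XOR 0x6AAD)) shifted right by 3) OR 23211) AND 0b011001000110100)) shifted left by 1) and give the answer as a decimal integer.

9288

23452 = 101101110011100
0x6AAD = 110101010101101
→ XOR → 011000100110001 = 12593
→ shifted right by 3 → 000011000100110 = 1574
23211 = 101101010101011
→ OR → 101111010101111 = 24239
0b011001000110100 = 011001000110100
→ AND → 001001000100100 = 4644
→ shifted left by 1 (mod 2^15) → 010010001001000 = 9288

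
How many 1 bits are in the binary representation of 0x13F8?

0x13F8 = 1001111111000
Count the 1s: 1 + 1 + 1 + 1 + 1 + 1 + 1 + 1 = 8

8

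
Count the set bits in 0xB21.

5

0xB21 = 101100100001
Count the 1s: 1 + 1 + 1 + 1 + 1 = 5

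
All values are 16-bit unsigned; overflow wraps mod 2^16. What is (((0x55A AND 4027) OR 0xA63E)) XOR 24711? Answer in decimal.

0x55A = 0000010101011010
4027 = 0000111110111011
→ AND → 0000010100011010 = 1306
0xA63E = 1010011000111110
→ OR → 1010011100111110 = 42814
24711 = 0110000010000111
→ XOR → 1100011110111001 = 51129

51129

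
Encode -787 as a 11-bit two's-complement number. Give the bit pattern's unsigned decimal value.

787 in 11 bits: 01100010011
Invert: 10011101100
Add 1:  10011101101 = 1261
(Check: 2^11 - 787 = 2048 - 787 = 1261.)

1261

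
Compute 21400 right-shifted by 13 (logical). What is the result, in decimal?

21400 = 101001110011000
shift right by 13 → 000000000000010 = 2
(equivalently, floor(21400 / 8192))

2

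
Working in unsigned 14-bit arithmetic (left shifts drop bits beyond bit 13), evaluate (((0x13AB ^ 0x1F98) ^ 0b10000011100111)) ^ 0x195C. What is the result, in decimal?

13704

0x13AB = 01001110101011
0x1F98 = 01111110011000
→ ^ → 00110000110011 = 3123
0b10000011100111 = 10000011100111
→ ^ → 10110011010100 = 11476
0x195C = 01100101011100
→ ^ → 11010110001000 = 13704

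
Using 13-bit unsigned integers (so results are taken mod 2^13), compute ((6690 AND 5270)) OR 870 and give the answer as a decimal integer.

4966

6690 = 1101000100010
5270 = 1010010010110
→ AND → 1000000000010 = 4098
870 = 0001101100110
→ OR → 1001101100110 = 4966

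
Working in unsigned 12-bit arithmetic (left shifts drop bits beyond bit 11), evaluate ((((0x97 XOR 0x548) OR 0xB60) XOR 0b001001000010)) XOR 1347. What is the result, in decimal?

0x97 = 000010010111
0x548 = 010101001000
→ XOR → 010111011111 = 1503
0xB60 = 101101100000
→ OR → 111111111111 = 4095
0b001001000010 = 001001000010
→ XOR → 110110111101 = 3517
1347 = 010101000011
→ XOR → 100011111110 = 2302

2302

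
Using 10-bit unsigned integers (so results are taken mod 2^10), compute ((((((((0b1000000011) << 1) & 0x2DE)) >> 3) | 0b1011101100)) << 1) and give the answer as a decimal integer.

0b1000000011 = 1000000011
→ << 1 (mod 2^10) → 0000000110 = 6
0x2DE = 1011011110
→ & → 0000000110 = 6
→ >> 3 → 0000000000 = 0
0b1011101100 = 1011101100
→ | → 1011101100 = 748
→ << 1 (mod 2^10) → 0111011000 = 472

472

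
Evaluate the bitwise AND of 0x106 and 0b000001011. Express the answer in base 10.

0x106 = 100000110
b = 000001011
AND → 000000010 = 2

2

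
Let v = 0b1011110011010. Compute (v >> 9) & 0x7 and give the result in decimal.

v = 1011110011010
Shift right by 9: 1011
Mask low 3 bits: 011 = 3

3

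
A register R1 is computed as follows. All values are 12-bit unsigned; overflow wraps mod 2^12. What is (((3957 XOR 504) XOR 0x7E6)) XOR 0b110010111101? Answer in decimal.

3957 = 111101110101
504 = 000111111000
→ XOR → 111010001101 = 3725
0x7E6 = 011111100110
→ XOR → 100101101011 = 2411
0b110010111101 = 110010111101
→ XOR → 010111010110 = 1494

1494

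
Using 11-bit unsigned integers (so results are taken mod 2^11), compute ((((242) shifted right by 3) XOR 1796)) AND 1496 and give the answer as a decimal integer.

242 = 00011110010
→ shifted right by 3 → 00000011110 = 30
1796 = 11100000100
→ XOR → 11100011010 = 1818
1496 = 10111011000
→ AND → 10100011000 = 1304

1304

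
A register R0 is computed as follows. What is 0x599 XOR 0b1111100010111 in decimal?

0x599 = 0010110011001
b = 1111100010111
XOR → 1101010001110 = 6798

6798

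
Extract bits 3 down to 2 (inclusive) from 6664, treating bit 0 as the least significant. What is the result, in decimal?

v = 01101000001000
Shift right by 2: 011010000010
Mask low 2 bits: 10 = 2

2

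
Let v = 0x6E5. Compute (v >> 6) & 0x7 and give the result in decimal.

v = 11011100101
Shift right by 6: 11011
Mask low 3 bits: 011 = 3

3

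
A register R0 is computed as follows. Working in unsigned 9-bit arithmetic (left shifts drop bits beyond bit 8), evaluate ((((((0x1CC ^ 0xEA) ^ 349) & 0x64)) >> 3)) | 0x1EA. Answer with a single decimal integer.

494

0x1CC = 111001100
0xEA = 011101010
→ ^ → 100100110 = 294
349 = 101011101
→ ^ → 001111011 = 123
0x64 = 001100100
→ & → 001100000 = 96
→ >> 3 → 000001100 = 12
0x1EA = 111101010
→ | → 111101110 = 494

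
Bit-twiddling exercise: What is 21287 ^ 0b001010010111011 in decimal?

21287 = 101001100100111
b = 001010010111011
XOR → 100011110011100 = 18332

18332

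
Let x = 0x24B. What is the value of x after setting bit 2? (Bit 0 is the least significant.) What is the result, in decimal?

x = 01001001011
bit 2 is currently 0; set it via x | (1 << 2) = x | 4
→ 01001001111 = 591

591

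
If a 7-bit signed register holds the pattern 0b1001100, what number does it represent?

pattern = 1001100 (MSB is 1 ⇒ negative)
Invert: 0110011, add 1 → 0110100 = 52, so the value is -52.
(Equivalently: 76 - 2^7 = 76 - 128 = -52.)

-52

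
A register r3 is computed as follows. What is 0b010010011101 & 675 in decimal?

a = 10010011101
675 = 01010100011
AND → 00010000001 = 129

129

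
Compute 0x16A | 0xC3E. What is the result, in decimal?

3454

0x16A = 000101101010
0xC3E = 110000111110
 OR → 110101111110 = 3454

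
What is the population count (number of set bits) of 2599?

6

2599 = 101000100111
Count the 1s: 1 + 1 + 1 + 1 + 1 + 1 = 6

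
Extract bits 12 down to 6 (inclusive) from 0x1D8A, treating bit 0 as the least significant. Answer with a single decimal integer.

v = 1110110001010
Shift right by 6: 1110110
Mask low 7 bits: 1110110 = 118

118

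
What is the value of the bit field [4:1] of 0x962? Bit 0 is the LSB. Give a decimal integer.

v = 0100101100010
Shift right by 1: 010010110001
Mask low 4 bits: 0001 = 1

1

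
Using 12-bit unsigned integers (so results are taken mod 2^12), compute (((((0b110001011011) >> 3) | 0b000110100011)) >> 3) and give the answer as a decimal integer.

53

0b110001011011 = 110001011011
→ >> 3 → 000110001011 = 395
0b000110100011 = 000110100011
→ | → 000110101011 = 427
→ >> 3 → 000000110101 = 53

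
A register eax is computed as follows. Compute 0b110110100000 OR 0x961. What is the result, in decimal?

a = 110110100000
0x961 = 100101100001
 OR → 110111100001 = 3553

3553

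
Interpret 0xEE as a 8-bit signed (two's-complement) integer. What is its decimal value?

pattern = 11101110 (MSB is 1 ⇒ negative)
Invert: 00010001, add 1 → 00010010 = 18, so the value is -18.
(Equivalently: 238 - 2^8 = 238 - 256 = -18.)

-18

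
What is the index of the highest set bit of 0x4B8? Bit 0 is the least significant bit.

10

0x4B8 = 10010111000
The topmost 1 is at position 10 (since 2^10 = 1024 ≤ 1208 < 2048).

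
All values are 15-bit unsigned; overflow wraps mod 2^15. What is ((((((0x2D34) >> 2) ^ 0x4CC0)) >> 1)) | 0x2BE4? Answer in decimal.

11238

0x2D34 = 010110100110100
→ >> 2 → 000101101001101 = 2893
0x4CC0 = 100110011000000
→ ^ → 100011110001101 = 18317
→ >> 1 → 010001111000110 = 9158
0x2BE4 = 010101111100100
→ | → 010101111100110 = 11238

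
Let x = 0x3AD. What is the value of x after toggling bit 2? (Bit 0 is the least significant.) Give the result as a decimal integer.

937

x = 1110101101
bit 2 is currently 1; toggle it via x ^ (1 << 2) = x ^ 4
→ 1110101001 = 937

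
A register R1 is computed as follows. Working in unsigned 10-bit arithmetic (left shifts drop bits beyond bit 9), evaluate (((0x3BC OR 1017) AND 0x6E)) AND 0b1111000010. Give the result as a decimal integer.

0x3BC = 1110111100
1017 = 1111111001
→ OR → 1111111101 = 1021
0x6E = 0001101110
→ AND → 0001101100 = 108
0b1111000010 = 1111000010
→ AND → 0001000000 = 64

64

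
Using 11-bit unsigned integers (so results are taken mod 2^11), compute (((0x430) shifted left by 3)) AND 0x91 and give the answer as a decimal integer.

0x430 = 10000110000
→ shifted left by 3 (mod 2^11) → 00110000000 = 384
0x91 = 00010010001
→ AND → 00010000000 = 128

128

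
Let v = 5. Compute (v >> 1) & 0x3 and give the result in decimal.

v = 00000101
Shift right by 1: 0000010
Mask low 2 bits: 10 = 2

2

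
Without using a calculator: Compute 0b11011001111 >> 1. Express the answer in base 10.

x = 11011001111
shift right by 1 → 01101100111 = 871
(equivalently, floor(1743 / 2))

871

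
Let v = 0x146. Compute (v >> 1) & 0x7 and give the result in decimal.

v = 0101000110
Shift right by 1: 010100011
Mask low 3 bits: 011 = 3

3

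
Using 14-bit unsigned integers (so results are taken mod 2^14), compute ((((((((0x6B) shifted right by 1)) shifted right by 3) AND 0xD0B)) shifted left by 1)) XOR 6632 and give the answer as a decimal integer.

0x6B = 00000001101011
→ shifted right by 1 → 00000000110101 = 53
→ shifted right by 3 → 00000000000110 = 6
0xD0B = 00110100001011
→ AND → 00000000000010 = 2
→ shifted left by 1 (mod 2^14) → 00000000000100 = 4
6632 = 01100111101000
→ XOR → 01100111101100 = 6636

6636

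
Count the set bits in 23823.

9

23823 = 101110100001111
Count the 1s: 1 + 1 + 1 + 1 + 1 + 1 + 1 + 1 + 1 = 9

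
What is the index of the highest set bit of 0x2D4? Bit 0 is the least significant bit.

9

0x2D4 = 1011010100
The topmost 1 is at position 9 (since 2^9 = 512 ≤ 724 < 1024).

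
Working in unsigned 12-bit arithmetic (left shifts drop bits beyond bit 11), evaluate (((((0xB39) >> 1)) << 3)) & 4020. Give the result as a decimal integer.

0xB39 = 101100111001
→ >> 1 → 010110011100 = 1436
→ << 3 (mod 2^12) → 110011100000 = 3296
4020 = 111110110100
→ & → 110010100000 = 3232

3232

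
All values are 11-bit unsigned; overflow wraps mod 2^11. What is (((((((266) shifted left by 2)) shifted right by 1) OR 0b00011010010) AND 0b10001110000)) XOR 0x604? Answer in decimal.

266 = 00100001010
→ shifted left by 2 (mod 2^11) → 10000101000 = 1064
→ shifted right by 1 → 01000010100 = 532
0b00011010010 = 00011010010
→ OR → 01011010110 = 726
0b10001110000 = 10001110000
→ AND → 00001010000 = 80
0x604 = 11000000100
→ XOR → 11001010100 = 1620

1620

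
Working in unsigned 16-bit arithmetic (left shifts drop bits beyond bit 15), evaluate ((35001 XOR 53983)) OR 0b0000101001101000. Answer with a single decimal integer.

23150

35001 = 1000100010111001
53983 = 1101001011011111
→ XOR → 0101101001100110 = 23142
0b0000101001101000 = 0000101001101000
→ OR → 0101101001101110 = 23150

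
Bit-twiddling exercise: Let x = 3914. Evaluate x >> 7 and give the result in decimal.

30

3914 = 111101001010
shift right by 7 → 000000011110 = 30
(equivalently, floor(3914 / 128))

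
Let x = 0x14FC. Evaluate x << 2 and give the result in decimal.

0x14FC = 001010011111100
shift left by 2 → 101001111110000 = 21488
(equivalently, 5372 × 2^2 = 5372 × 4)

21488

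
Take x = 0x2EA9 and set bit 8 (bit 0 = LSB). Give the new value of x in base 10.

12201

x = 10111010101001
bit 8 is currently 0; set it via x | (1 << 8) = x | 256
→ 10111110101001 = 12201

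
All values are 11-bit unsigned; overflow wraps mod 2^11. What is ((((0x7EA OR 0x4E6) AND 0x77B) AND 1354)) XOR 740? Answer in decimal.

0x7EA = 11111101010
0x4E6 = 10011100110
→ OR → 11111101110 = 2030
0x77B = 11101111011
→ AND → 11101101010 = 1898
1354 = 10101001010
→ AND → 10101001010 = 1354
740 = 01011100100
→ XOR → 11110101110 = 1966

1966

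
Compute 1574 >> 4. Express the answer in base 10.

1574 = 11000100110
shift right by 4 → 00001100010 = 98
(equivalently, floor(1574 / 16))

98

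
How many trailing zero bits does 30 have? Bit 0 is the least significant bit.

30 = 11110
Trailing zeros: 1, so the lowest set bit is bit 1 (value 2).

1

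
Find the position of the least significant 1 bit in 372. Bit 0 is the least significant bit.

372 = 101110100
Trailing zeros: 2, so the lowest set bit is bit 2 (value 4).

2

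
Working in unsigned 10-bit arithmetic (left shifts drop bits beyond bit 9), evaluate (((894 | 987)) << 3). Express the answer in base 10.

1016

894 = 1101111110
987 = 1111011011
→ | → 1111111111 = 1023
→ << 3 (mod 2^10) → 1111111000 = 1016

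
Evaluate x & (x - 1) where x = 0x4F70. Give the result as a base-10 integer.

20320

x = 100111101110000 = 20336
x - 1 = 100111101101111
AND   = 100111101100000 = 20320
(x & (x - 1) clears the lowest set bit of x.)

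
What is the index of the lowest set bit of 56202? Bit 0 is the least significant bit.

56202 = 1101101110001010
Trailing zeros: 1, so the lowest set bit is bit 1 (value 2).

1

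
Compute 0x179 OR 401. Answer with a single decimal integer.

0x179 = 101111001
401 = 110010001
 OR → 111111001 = 505

505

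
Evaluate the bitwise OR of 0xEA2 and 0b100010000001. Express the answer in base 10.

3747

0xEA2 = 111010100010
b = 100010000001
 OR → 111010100011 = 3747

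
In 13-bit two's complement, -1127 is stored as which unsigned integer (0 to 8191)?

7065

1127 in 13 bits: 0010001100111
Invert: 1101110011000
Add 1:  1101110011001 = 7065
(Check: 2^13 - 1127 = 8192 - 1127 = 7065.)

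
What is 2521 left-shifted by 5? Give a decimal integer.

2521 = 00000100111011001
shift left by 5 → 10011101100100000 = 80672
(equivalently, 2521 × 2^5 = 2521 × 32)

80672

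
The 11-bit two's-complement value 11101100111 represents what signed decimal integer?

-153

pattern = 11101100111 (MSB is 1 ⇒ negative)
Invert: 00010011000, add 1 → 00010011001 = 153, so the value is -153.
(Equivalently: 1895 - 2^11 = 1895 - 2048 = -153.)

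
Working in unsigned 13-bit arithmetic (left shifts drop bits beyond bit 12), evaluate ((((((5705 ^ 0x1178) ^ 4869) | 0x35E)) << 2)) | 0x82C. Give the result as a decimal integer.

7676

5705 = 1011001001001
0x1178 = 1000101111000
→ ^ → 0011100110001 = 1841
4869 = 1001100000101
→ ^ → 1010000110100 = 5172
0x35E = 0001101011110
→ | → 1011101111110 = 6014
→ << 2 (mod 2^13) → 1110111111000 = 7672
0x82C = 0100000101100
→ | → 1110111111100 = 7676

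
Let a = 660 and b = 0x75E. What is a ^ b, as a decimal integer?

1482

660 = 01010010100
0x75E = 11101011110
XOR → 10111001010 = 1482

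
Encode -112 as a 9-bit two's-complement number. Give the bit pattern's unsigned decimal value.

400

112 in 9 bits: 001110000
Invert: 110001111
Add 1:  110010000 = 400
(Check: 2^9 - 112 = 512 - 112 = 400.)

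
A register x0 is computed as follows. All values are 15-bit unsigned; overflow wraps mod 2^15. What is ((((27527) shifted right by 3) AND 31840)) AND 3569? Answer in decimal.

3168

27527 = 110101110000111
→ shifted right by 3 → 000110101110000 = 3440
31840 = 111110001100000
→ AND → 000110001100000 = 3168
3569 = 000110111110001
→ AND → 000110001100000 = 3168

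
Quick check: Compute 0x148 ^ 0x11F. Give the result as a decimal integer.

87

0x148 = 101001000
0x11F = 100011111
XOR → 001010111 = 87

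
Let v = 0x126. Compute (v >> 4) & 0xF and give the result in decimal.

2

v = 100100110
Shift right by 4: 10010
Mask low 4 bits: 0010 = 2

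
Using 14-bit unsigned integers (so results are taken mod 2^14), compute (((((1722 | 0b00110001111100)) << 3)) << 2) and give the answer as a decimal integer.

8128

1722 = 00011010111010
0b00110001111100 = 00110001111100
→ | → 00111011111110 = 3838
→ << 3 (mod 2^14) → 11011111110000 = 14320
→ << 2 (mod 2^14) → 01111111000000 = 8128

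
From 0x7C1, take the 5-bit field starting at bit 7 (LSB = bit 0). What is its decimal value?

v = 0011111000001
Shift right by 7: 001111
Mask low 5 bits: 01111 = 15

15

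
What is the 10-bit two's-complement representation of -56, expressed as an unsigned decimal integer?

968

56 in 10 bits: 0000111000
Invert: 1111000111
Add 1:  1111001000 = 968
(Check: 2^10 - 56 = 1024 - 56 = 968.)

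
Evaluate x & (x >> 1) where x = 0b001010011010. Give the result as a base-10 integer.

x = 1010011010 = 666
x>>1 = 0101001101
AND  = 0000001000 = 8
(x & (x >> 1) has a 1 wherever x has two consecutive 1 bits.)

8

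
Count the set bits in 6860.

6860 = 1101011001100
Count the 1s: 1 + 1 + 1 + 1 + 1 + 1 + 1 = 7

7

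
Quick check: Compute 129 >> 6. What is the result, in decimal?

129 = 10000001
shift right by 6 → 00000010 = 2
(equivalently, floor(129 / 64))

2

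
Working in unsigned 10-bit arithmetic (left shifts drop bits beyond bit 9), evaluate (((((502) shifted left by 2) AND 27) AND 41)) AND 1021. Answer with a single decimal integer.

8

502 = 0111110110
→ shifted left by 2 (mod 2^10) → 1111011000 = 984
27 = 0000011011
→ AND → 0000011000 = 24
41 = 0000101001
→ AND → 0000001000 = 8
1021 = 1111111101
→ AND → 0000001000 = 8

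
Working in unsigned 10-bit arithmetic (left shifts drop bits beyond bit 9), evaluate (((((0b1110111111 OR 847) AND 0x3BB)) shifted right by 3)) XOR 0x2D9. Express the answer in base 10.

686

0b1110111111 = 1110111111
847 = 1101001111
→ OR → 1111111111 = 1023
0x3BB = 1110111011
→ AND → 1110111011 = 955
→ shifted right by 3 → 0001110111 = 119
0x2D9 = 1011011001
→ XOR → 1010101110 = 686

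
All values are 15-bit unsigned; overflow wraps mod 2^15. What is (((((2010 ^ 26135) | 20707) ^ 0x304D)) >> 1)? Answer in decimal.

8401

2010 = 000011111011010
26135 = 110011000010111
→ ^ → 110000111001101 = 25037
20707 = 101000011100011
→ | → 111000111101111 = 29167
0x304D = 011000001001101
→ ^ → 100000110100010 = 16802
→ >> 1 → 010000011010001 = 8401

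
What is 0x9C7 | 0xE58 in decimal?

4063

0x9C7 = 100111000111
0xE58 = 111001011000
 OR → 111111011111 = 4063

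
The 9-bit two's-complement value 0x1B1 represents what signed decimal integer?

pattern = 110110001 (MSB is 1 ⇒ negative)
Invert: 001001110, add 1 → 001001111 = 79, so the value is -79.
(Equivalently: 433 - 2^9 = 433 - 512 = -79.)

-79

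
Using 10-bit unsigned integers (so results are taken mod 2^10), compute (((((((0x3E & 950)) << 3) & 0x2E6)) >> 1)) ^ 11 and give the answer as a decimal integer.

0x3E = 0000111110
950 = 1110110110
→ & → 0000110110 = 54
→ << 3 (mod 2^10) → 0110110000 = 432
0x2E6 = 1011100110
→ & → 0010100000 = 160
→ >> 1 → 0001010000 = 80
11 = 0000001011
→ ^ → 0001011011 = 91

91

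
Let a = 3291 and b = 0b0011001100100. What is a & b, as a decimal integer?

3291 = 110011011011
b = 011001100100
AND → 010001000000 = 1088

1088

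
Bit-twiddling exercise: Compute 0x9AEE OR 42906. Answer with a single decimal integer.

49150

0x9AEE = 1001101011101110
42906 = 1010011110011010
 OR → 1011111111111110 = 49150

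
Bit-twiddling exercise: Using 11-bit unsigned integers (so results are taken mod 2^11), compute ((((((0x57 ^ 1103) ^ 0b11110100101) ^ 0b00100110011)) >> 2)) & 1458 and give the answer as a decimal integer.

162

0x57 = 00001010111
1103 = 10001001111
→ ^ → 10000011000 = 1048
0b11110100101 = 11110100101
→ ^ → 01110111101 = 957
0b00100110011 = 00100110011
→ ^ → 01010001110 = 654
→ >> 2 → 00010100011 = 163
1458 = 10110110010
→ & → 00010100010 = 162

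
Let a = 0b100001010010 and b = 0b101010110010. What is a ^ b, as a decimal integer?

a = 100001010010
b = 101010110010
XOR → 001011100000 = 736

736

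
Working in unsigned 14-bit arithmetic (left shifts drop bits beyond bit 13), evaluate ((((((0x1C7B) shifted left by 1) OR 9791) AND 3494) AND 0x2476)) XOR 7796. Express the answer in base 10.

0x1C7B = 01110001111011
→ shifted left by 1 (mod 2^14) → 11100011110110 = 14582
9791 = 10011000111111
→ OR → 11111011111111 = 16127
3494 = 00110110100110
→ AND → 00110010100110 = 3238
0x2476 = 10010001110110
→ AND → 00010000100110 = 1062
7796 = 01111001110100
→ XOR → 01101001010010 = 6738

6738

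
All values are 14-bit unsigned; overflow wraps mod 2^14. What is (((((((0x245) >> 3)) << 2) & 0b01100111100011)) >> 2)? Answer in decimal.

72

0x245 = 00001001000101
→ >> 3 → 00000001001000 = 72
→ << 2 (mod 2^14) → 00000100100000 = 288
0b01100111100011 = 01100111100011
→ & → 00000100100000 = 288
→ >> 2 → 00000001001000 = 72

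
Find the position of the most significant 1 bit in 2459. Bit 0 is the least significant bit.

11

2459 = 100110011011
The topmost 1 is at position 11 (since 2^11 = 2048 ≤ 2459 < 4096).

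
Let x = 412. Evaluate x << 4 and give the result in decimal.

412 = 0000110011100
shift left by 4 → 1100111000000 = 6592
(equivalently, 412 × 2^4 = 412 × 16)

6592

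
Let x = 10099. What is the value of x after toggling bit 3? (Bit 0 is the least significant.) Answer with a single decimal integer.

10107

x = 10011101110011
bit 3 is currently 0; toggle it via x ^ (1 << 3) = x ^ 8
→ 10011101111011 = 10107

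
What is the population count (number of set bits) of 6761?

7

6761 = 1101001101001
Count the 1s: 1 + 1 + 1 + 1 + 1 + 1 + 1 = 7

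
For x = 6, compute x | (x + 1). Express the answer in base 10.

x = 110 = 6
x + 1 = 111
OR    = 111 = 7
(x | (x + 1) sets the lowest cleared bit.)

7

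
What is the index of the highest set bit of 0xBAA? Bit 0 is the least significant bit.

0xBAA = 101110101010
The topmost 1 is at position 11 (since 2^11 = 2048 ≤ 2986 < 4096).

11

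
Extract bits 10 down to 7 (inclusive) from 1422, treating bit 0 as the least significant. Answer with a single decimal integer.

v = 10110001110
Shift right by 7: 1011
Mask low 4 bits: 1011 = 11

11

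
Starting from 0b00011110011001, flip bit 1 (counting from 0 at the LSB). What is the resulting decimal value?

x = 00011110011001
bit 1 is currently 0; toggle it via x ^ (1 << 1) = x ^ 2
→ 00011110011011 = 1947

1947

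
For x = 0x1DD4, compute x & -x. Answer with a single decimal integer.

x = 1110111010100 = 7636
-x (two's complement) = …0001000101100
AND   = 0000000000100 = 4
(x & -x isolates the lowest set bit of x.)

4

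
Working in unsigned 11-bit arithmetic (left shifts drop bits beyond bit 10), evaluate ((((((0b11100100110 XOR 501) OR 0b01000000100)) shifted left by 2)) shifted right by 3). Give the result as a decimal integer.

0b11100100110 = 11100100110
501 = 00111110101
→ XOR → 11011010011 = 1747
0b01000000100 = 01000000100
→ OR → 11011010111 = 1751
→ shifted left by 2 (mod 2^11) → 01101011100 = 860
→ shifted right by 3 → 00001101011 = 107

107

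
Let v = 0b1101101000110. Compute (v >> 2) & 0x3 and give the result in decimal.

v = 1101101000110
Shift right by 2: 11011010001
Mask low 2 bits: 01 = 1

1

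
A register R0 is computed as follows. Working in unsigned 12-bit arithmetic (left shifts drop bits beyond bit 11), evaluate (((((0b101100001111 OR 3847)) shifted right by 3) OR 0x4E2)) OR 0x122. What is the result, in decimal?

1507

0b101100001111 = 101100001111
3847 = 111100000111
→ OR → 111100001111 = 3855
→ shifted right by 3 → 000111100001 = 481
0x4E2 = 010011100010
→ OR → 010111100011 = 1507
0x122 = 000100100010
→ OR → 010111100011 = 1507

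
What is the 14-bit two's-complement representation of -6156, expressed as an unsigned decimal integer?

10228

6156 in 14 bits: 01100000001100
Invert: 10011111110011
Add 1:  10011111110100 = 10228
(Check: 2^14 - 6156 = 16384 - 6156 = 10228.)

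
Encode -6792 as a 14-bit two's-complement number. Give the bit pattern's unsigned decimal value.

6792 in 14 bits: 01101010001000
Invert: 10010101110111
Add 1:  10010101111000 = 9592
(Check: 2^14 - 6792 = 16384 - 6792 = 9592.)

9592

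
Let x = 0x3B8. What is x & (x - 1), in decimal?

x = 1110111000 = 952
x - 1 = 1110110111
AND   = 1110110000 = 944
(x & (x - 1) clears the lowest set bit of x.)

944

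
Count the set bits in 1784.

7

1784 = 11011111000
Count the 1s: 1 + 1 + 1 + 1 + 1 + 1 + 1 = 7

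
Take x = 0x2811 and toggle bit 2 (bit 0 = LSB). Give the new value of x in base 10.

10261

x = 010100000010001
bit 2 is currently 0; toggle it via x ^ (1 << 2) = x ^ 4
→ 010100000010101 = 10261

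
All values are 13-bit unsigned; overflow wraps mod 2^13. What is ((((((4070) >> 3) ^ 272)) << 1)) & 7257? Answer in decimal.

88

4070 = 0111111100110
→ >> 3 → 0000111111100 = 508
272 = 0000100010000
→ ^ → 0000011101100 = 236
→ << 1 (mod 2^13) → 0000111011000 = 472
7257 = 1110001011001
→ & → 0000001011000 = 88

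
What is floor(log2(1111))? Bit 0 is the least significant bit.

1111 = 10001010111
The topmost 1 is at position 10 (since 2^10 = 1024 ≤ 1111 < 2048).

10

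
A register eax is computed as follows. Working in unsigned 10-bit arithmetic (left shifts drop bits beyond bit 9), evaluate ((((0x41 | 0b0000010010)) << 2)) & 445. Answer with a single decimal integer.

268

0x41 = 0001000001
0b0000010010 = 0000010010
→ | → 0001010011 = 83
→ << 2 (mod 2^10) → 0101001100 = 332
445 = 0110111101
→ & → 0100001100 = 268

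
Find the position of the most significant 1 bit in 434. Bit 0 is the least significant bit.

8

434 = 110110010
The topmost 1 is at position 8 (since 2^8 = 256 ≤ 434 < 512).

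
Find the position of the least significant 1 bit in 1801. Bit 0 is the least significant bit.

0

1801 = 11100001001
Trailing zeros: 0, so the lowest set bit is bit 0 (value 1).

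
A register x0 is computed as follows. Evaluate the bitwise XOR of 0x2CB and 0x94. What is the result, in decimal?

607

0x2CB = 1011001011
0x94 = 0010010100
XOR → 1001011111 = 607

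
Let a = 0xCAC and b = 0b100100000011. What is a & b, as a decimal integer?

0xCAC = 110010101100
b = 100100000011
AND → 100000000000 = 2048

2048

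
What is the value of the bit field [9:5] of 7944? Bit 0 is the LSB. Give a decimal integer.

24

v = 01111100001000
Shift right by 5: 011111000
Mask low 5 bits: 11000 = 24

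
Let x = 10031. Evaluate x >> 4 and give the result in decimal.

10031 = 10011100101111
shift right by 4 → 00001001110010 = 626
(equivalently, floor(10031 / 16))

626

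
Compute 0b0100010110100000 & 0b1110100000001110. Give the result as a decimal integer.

a = 0100010110100000
b = 1110100000001110
AND → 0100000000000000 = 16384

16384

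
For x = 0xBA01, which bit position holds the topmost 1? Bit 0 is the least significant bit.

15

0xBA01 = 1011101000000001
The topmost 1 is at position 15 (since 2^15 = 32768 ≤ 47617 < 65536).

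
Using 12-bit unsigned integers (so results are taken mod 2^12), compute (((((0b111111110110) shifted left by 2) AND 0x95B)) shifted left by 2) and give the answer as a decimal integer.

0b111111110110 = 111111110110
→ shifted left by 2 (mod 2^12) → 111111011000 = 4056
0x95B = 100101011011
→ AND → 100101011000 = 2392
→ shifted left by 2 (mod 2^12) → 010101100000 = 1376

1376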